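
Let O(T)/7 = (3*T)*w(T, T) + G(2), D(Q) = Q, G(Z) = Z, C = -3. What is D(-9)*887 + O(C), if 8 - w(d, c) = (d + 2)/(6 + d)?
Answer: -8494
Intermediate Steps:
w(d, c) = 8 - (2 + d)/(6 + d) (w(d, c) = 8 - (d + 2)/(6 + d) = 8 - (2 + d)/(6 + d))
O(T) = 14 + 21*T*(46 + 7*T)/(6 + T) (O(T) = 7*((3*T)*((46 + 7*T)/(6 + T)) + 2) = 7*(3*T*(46 + 7*T)/(6 + T) + 2) = 7*(2 + 3*T*(46 + 7*T)/(6 + T)) = 14 + 21*T*(46 + 7*T)/(6 + T))
D(-9)*887 + O(C) = -9*887 + 7*(12 + 21*(-3)² + 140*(-3))/(6 - 3) = -7983 + 7*(12 + 21*9 - 420)/3 = -7983 + 7*(⅓)*(12 + 189 - 420) = -7983 + 7*(⅓)*(-219) = -7983 - 511 = -8494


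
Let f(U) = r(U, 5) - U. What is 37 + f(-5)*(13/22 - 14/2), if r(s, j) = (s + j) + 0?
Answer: 109/22 ≈ 4.9545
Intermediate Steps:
r(s, j) = j + s (r(s, j) = (j + s) + 0 = j + s)
f(U) = 5 (f(U) = (5 + U) - U = 5)
37 + f(-5)*(13/22 - 14/2) = 37 + 5*(13/22 - 14/2) = 37 + 5*(13*(1/22) - 14*1/2) = 37 + 5*(13/22 - 7) = 37 + 5*(-141/22) = 37 - 705/22 = 109/22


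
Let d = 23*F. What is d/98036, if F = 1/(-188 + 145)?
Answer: -23/4215548 ≈ -5.4560e-6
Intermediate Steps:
F = -1/43 (F = 1/(-43) = -1/43 ≈ -0.023256)
d = -23/43 (d = 23*(-1/43) = -23/43 ≈ -0.53488)
d/98036 = -23/43/98036 = -23/43*1/98036 = -23/4215548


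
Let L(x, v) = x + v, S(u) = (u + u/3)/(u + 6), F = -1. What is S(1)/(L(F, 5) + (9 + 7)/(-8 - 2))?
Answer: 5/63 ≈ 0.079365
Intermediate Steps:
S(u) = 4*u/(3*(6 + u)) (S(u) = (u + u*(⅓))/(6 + u) = (u + u/3)/(6 + u) = (4*u/3)/(6 + u) = 4*u/(3*(6 + u)))
L(x, v) = v + x
S(1)/(L(F, 5) + (9 + 7)/(-8 - 2)) = ((4/3)*1/(6 + 1))/((5 - 1) + (9 + 7)/(-8 - 2)) = ((4/3)*1/7)/(4 + 16/(-10)) = ((4/3)*1*(⅐))/(4 + 16*(-⅒)) = 4/(21*(4 - 8/5)) = 4/(21*(12/5)) = (4/21)*(5/12) = 5/63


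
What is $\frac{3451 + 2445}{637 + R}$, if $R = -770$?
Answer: $- \frac{5896}{133} \approx -44.331$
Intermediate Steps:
$\frac{3451 + 2445}{637 + R} = \frac{3451 + 2445}{637 - 770} = \frac{5896}{-133} = 5896 \left(- \frac{1}{133}\right) = - \frac{5896}{133}$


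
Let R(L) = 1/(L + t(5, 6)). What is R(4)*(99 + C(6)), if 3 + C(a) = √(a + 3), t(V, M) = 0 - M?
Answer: -99/2 ≈ -49.500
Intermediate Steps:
t(V, M) = -M
C(a) = -3 + √(3 + a) (C(a) = -3 + √(a + 3) = -3 + √(3 + a))
R(L) = 1/(-6 + L) (R(L) = 1/(L - 1*6) = 1/(L - 6) = 1/(-6 + L))
R(4)*(99 + C(6)) = (99 + (-3 + √(3 + 6)))/(-6 + 4) = (99 + (-3 + √9))/(-2) = -(99 + (-3 + 3))/2 = -(99 + 0)/2 = -½*99 = -99/2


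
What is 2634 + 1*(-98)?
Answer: 2536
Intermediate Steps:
2634 + 1*(-98) = 2634 - 98 = 2536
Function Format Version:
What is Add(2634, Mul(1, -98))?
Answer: 2536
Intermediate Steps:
Add(2634, Mul(1, -98)) = Add(2634, -98) = 2536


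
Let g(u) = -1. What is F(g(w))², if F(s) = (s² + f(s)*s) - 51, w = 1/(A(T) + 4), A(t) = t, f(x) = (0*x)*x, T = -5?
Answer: 2500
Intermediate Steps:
f(x) = 0 (f(x) = 0*x = 0)
w = -1 (w = 1/(-5 + 4) = 1/(-1) = -1)
F(s) = -51 + s² (F(s) = (s² + 0*s) - 51 = (s² + 0) - 51 = s² - 51 = -51 + s²)
F(g(w))² = (-51 + (-1)²)² = (-51 + 1)² = (-50)² = 2500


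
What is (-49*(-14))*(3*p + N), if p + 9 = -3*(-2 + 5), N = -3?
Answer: -39102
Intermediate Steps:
p = -18 (p = -9 - 3*(-2 + 5) = -9 - 3*3 = -9 - 9 = -18)
(-49*(-14))*(3*p + N) = (-49*(-14))*(3*(-18) - 3) = 686*(-54 - 3) = 686*(-57) = -39102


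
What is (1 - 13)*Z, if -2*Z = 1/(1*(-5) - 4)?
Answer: -⅔ ≈ -0.66667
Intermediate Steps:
Z = 1/18 (Z = -1/(2*(1*(-5) - 4)) = -1/(2*(-5 - 4)) = -½/(-9) = -½*(-⅑) = 1/18 ≈ 0.055556)
(1 - 13)*Z = (1 - 13)*(1/18) = -12*1/18 = -⅔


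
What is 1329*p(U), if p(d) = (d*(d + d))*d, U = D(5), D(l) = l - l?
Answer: 0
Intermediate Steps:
D(l) = 0
U = 0
p(d) = 2*d**3 (p(d) = (d*(2*d))*d = (2*d**2)*d = 2*d**3)
1329*p(U) = 1329*(2*0**3) = 1329*(2*0) = 1329*0 = 0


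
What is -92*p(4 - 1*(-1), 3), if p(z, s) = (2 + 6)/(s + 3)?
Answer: -368/3 ≈ -122.67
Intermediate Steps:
p(z, s) = 8/(3 + s)
-92*p(4 - 1*(-1), 3) = -736/(3 + 3) = -736/6 = -92*4/3 = -368/3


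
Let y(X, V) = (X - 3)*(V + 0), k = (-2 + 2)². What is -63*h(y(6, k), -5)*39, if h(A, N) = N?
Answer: 12285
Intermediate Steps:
k = 0 (k = 0² = 0)
y(X, V) = V*(-3 + X) (y(X, V) = (-3 + X)*V = V*(-3 + X))
-63*h(y(6, k), -5)*39 = -63*(-5)*39 = 315*39 = 12285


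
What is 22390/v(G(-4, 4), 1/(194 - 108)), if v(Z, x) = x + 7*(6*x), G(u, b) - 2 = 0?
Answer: 44780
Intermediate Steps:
G(u, b) = 2 (G(u, b) = 2 + 0 = 2)
v(Z, x) = 43*x (v(Z, x) = x + 42*x = 43*x)
22390/v(G(-4, 4), 1/(194 - 108)) = 22390/((43/(194 - 108))) = 22390/((43/86)) = 22390/((43*(1/86))) = 22390/(½) = 22390*2 = 44780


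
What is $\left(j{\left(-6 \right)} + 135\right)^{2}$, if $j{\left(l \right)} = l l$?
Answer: $29241$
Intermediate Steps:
$j{\left(l \right)} = l^{2}$
$\left(j{\left(-6 \right)} + 135\right)^{2} = \left(\left(-6\right)^{2} + 135\right)^{2} = \left(36 + 135\right)^{2} = 171^{2} = 29241$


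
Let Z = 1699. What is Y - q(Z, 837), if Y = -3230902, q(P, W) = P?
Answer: -3232601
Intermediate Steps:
Y - q(Z, 837) = -3230902 - 1*1699 = -3230902 - 1699 = -3232601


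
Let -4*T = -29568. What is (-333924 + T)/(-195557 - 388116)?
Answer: 326532/583673 ≈ 0.55944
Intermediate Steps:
T = 7392 (T = -¼*(-29568) = 7392)
(-333924 + T)/(-195557 - 388116) = (-333924 + 7392)/(-195557 - 388116) = -326532/(-583673) = -326532*(-1/583673) = 326532/583673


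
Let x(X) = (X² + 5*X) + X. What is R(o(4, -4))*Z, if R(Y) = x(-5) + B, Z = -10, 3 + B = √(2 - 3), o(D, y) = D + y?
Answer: 80 - 10*I ≈ 80.0 - 10.0*I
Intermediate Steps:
B = -3 + I (B = -3 + √(2 - 3) = -3 + √(-1) = -3 + I ≈ -3.0 + 1.0*I)
x(X) = X² + 6*X
R(Y) = -8 + I (R(Y) = -5*(6 - 5) + (-3 + I) = -5*1 + (-3 + I) = -5 + (-3 + I) = -8 + I)
R(o(4, -4))*Z = (-8 + I)*(-10) = 80 - 10*I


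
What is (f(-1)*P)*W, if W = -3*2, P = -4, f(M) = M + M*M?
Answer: 0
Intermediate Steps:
f(M) = M + M²
W = -6
(f(-1)*P)*W = (-(1 - 1)*(-4))*(-6) = (-1*0*(-4))*(-6) = (0*(-4))*(-6) = 0*(-6) = 0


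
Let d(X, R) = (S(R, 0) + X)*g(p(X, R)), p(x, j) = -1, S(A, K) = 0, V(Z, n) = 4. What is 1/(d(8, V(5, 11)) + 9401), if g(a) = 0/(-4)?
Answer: 1/9401 ≈ 0.00010637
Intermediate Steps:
g(a) = 0 (g(a) = 0*(-¼) = 0)
d(X, R) = 0 (d(X, R) = (0 + X)*0 = X*0 = 0)
1/(d(8, V(5, 11)) + 9401) = 1/(0 + 9401) = 1/9401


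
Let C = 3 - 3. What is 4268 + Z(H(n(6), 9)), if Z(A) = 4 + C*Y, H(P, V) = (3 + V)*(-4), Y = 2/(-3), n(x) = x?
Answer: 4272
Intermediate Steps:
C = 0
Y = -2/3 (Y = 2*(-1/3) = -2/3 ≈ -0.66667)
H(P, V) = -12 - 4*V
Z(A) = 4 (Z(A) = 4 + 0*(-2/3) = 4 + 0 = 4)
4268 + Z(H(n(6), 9)) = 4268 + 4 = 4272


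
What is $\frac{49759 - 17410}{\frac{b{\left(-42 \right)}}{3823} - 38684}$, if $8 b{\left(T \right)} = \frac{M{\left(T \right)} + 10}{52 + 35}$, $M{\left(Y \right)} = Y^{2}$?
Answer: $- \frac{43037238996}{51465347449} \approx -0.83624$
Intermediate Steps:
$b{\left(T \right)} = \frac{5}{348} + \frac{T^{2}}{696}$ ($b{\left(T \right)} = \frac{\left(T^{2} + 10\right) \frac{1}{52 + 35}}{8} = \frac{\left(10 + T^{2}\right) \frac{1}{87}}{8} = \frac{\frac{10}{87} + \frac{T^{2}}{87}}{8} = \frac{5}{348} + \frac{T^{2}}{696}$)
$\frac{49759 - 17410}{\frac{b{\left(-42 \right)}}{3823} - 38684} = \frac{49759 - 17410}{\frac{\frac{5}{348} + \frac{\left(-42\right)^{2}}{696}}{3823} - 38684} = \frac{32349}{\left(\frac{5}{348} + \frac{1}{696} \cdot 1764\right) \frac{1}{3823} - 38684} = \frac{32349}{\left(\frac{5}{348} + \frac{147}{58}\right) \frac{1}{3823} - 38684} = \frac{32349}{\frac{887}{348} \cdot \frac{1}{3823} - 38684} = \frac{32349}{\frac{887}{1330404} - 38684} = \frac{32349}{- \frac{51465347449}{1330404}} = 32349 \left(- \frac{1330404}{51465347449}\right) = - \frac{43037238996}{51465347449}$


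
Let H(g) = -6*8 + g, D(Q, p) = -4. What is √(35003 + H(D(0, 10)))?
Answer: √34951 ≈ 186.95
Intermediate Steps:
H(g) = -48 + g
√(35003 + H(D(0, 10))) = √(35003 + (-48 - 4)) = √(35003 - 52) = √34951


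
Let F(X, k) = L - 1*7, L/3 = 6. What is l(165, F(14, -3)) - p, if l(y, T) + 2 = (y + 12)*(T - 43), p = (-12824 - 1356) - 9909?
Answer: 18423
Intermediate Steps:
L = 18 (L = 3*6 = 18)
F(X, k) = 11 (F(X, k) = 18 - 1*7 = 18 - 7 = 11)
p = -24089 (p = -14180 - 9909 = -24089)
l(y, T) = -2 + (-43 + T)*(12 + y) (l(y, T) = -2 + (y + 12)*(T - 43) = -2 + (12 + y)*(-43 + T) = -2 + (-43 + T)*(12 + y))
l(165, F(14, -3)) - p = (-518 - 43*165 + 12*11 + 11*165) - 1*(-24089) = (-518 - 7095 + 132 + 1815) + 24089 = -5666 + 24089 = 18423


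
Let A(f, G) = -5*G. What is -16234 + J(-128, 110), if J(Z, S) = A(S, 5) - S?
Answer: -16369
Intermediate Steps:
J(Z, S) = -25 - S (J(Z, S) = -5*5 - S = -25 - S)
-16234 + J(-128, 110) = -16234 + (-25 - 1*110) = -16234 + (-25 - 110) = -16234 - 135 = -16369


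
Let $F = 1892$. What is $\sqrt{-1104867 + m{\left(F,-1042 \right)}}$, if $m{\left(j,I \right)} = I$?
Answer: $i \sqrt{1105909} \approx 1051.6 i$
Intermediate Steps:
$\sqrt{-1104867 + m{\left(F,-1042 \right)}} = \sqrt{-1104867 - 1042} = \sqrt{-1105909} = i \sqrt{1105909}$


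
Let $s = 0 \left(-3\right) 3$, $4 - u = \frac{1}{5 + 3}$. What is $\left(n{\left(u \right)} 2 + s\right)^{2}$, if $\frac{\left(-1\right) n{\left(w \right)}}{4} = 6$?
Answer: $2304$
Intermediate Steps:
$u = \frac{31}{8}$ ($u = 4 - \frac{1}{5 + 3} = 4 - \frac{1}{8} = \frac{31}{8} \approx 3.875$)
$n{\left(w \right)} = -24$ ($n{\left(w \right)} = \left(-4\right) 6 = -24$)
$s = 0$ ($s = 0 \cdot 3 = 0$)
$\left(n{\left(u \right)} 2 + s\right)^{2} = \left(\left(-24\right) 2 + 0\right)^{2} = \left(-48 + 0\right)^{2} = \left(-48\right)^{2} = 2304$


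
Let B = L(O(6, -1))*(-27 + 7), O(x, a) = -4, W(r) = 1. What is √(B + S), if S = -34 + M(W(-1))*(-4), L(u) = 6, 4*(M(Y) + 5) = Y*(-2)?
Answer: 2*I*√33 ≈ 11.489*I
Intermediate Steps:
M(Y) = -5 - Y/2 (M(Y) = -5 + (Y*(-2))/4 = -5 + (-2*Y)/4 = -5 - Y/2)
S = -12 (S = -34 + (-5 - ½*1)*(-4) = -34 + (-5 - ½)*(-4) = -34 - 11/2*(-4) = -34 + 22 = -12)
B = -120 (B = 6*(-27 + 7) = 6*(-20) = -120)
√(B + S) = √(-120 - 12) = √(-132) = 2*I*√33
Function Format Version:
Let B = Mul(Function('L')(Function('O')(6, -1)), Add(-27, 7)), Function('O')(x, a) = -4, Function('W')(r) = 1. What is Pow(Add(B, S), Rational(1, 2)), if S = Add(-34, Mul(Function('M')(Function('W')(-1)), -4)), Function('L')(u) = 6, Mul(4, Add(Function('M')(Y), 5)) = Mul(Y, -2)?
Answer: Mul(2, I, Pow(33, Rational(1, 2))) ≈ Mul(11.489, I)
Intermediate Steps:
Function('M')(Y) = Add(-5, Mul(Rational(-1, 2), Y)) (Function('M')(Y) = Add(-5, Mul(Rational(1, 4), Mul(Y, -2))) = Add(-5, Mul(Rational(1, 4), Mul(-2, Y))) = Add(-5, Mul(Rational(-1, 2), Y)))
S = -12 (S = Add(-34, Mul(Add(-5, Mul(Rational(-1, 2), 1)), -4)) = Add(-34, Mul(Add(-5, Rational(-1, 2)), -4)) = Add(-34, Mul(Rational(-11, 2), -4)) = Add(-34, 22) = -12)
B = -120 (B = Mul(6, Add(-27, 7)) = Mul(6, -20) = -120)
Pow(Add(B, S), Rational(1, 2)) = Pow(Add(-120, -12), Rational(1, 2)) = Pow(-132, Rational(1, 2)) = Mul(2, I, Pow(33, Rational(1, 2)))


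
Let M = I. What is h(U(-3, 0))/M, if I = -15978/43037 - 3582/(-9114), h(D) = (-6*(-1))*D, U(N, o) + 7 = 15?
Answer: 1045971248/474169 ≈ 2205.9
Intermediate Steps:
U(N, o) = 8 (U(N, o) = -7 + 15 = 8)
h(D) = 6*D
I = 1422507/65373203 (I = -15978*1/43037 - 3582*(-1/9114) = -15978/43037 + 597/1519 = 1422507/65373203 ≈ 0.021760)
M = 1422507/65373203 ≈ 0.021760
h(U(-3, 0))/M = (6*8)/(1422507/65373203) = 48*(65373203/1422507) = 1045971248/474169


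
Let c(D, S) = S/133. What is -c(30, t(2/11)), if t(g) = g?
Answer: -2/1463 ≈ -0.0013671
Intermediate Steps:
c(D, S) = S/133 (c(D, S) = S*(1/133) = S/133)
-c(30, t(2/11)) = -2/11/133 = -2*(1/11)/133 = -2/(133*11) = -1*2/1463 = -2/1463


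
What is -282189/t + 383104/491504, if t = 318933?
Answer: -344010713/3265767609 ≈ -0.10534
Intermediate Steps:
-282189/t + 383104/491504 = -282189/318933 + 383104/491504 = -282189*1/318933 + 383104*(1/491504) = -94063/106311 + 23944/30719 = -344010713/3265767609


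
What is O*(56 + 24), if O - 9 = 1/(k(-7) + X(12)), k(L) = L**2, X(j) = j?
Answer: 44000/61 ≈ 721.31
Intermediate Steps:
O = 550/61 (O = 9 + 1/((-7)**2 + 12) = 9 + 1/(49 + 12) = 9 + 1/61 = 550/61 ≈ 9.0164)
O*(56 + 24) = 550*(56 + 24)/61 = (550/61)*80 = 44000/61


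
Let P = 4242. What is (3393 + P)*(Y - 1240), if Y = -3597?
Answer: -36930495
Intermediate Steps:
(3393 + P)*(Y - 1240) = (3393 + 4242)*(-3597 - 1240) = 7635*(-4837) = -36930495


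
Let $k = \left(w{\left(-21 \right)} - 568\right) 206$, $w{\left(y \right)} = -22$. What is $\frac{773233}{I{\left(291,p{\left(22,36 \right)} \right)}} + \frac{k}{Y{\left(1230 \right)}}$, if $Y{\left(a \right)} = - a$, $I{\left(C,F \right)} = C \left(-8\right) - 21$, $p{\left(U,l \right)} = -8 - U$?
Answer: $- \frac{22185971}{96309} \approx -230.36$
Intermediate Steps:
$I{\left(C,F \right)} = -21 - 8 C$ ($I{\left(C,F \right)} = - 8 C - 21 = -21 - 8 C$)
$k = -121540$ ($k = \left(-22 - 568\right) 206 = \left(-590\right) 206 = -121540$)
$\frac{773233}{I{\left(291,p{\left(22,36 \right)} \right)}} + \frac{k}{Y{\left(1230 \right)}} = \frac{773233}{-21 - 2328} - \frac{121540}{\left(-1\right) 1230} = \frac{773233}{-21 - 2328} - \frac{121540}{-1230} = \frac{773233}{-2349} - - \frac{12154}{123} = 773233 \left(- \frac{1}{2349}\right) + \frac{12154}{123} = - \frac{773233}{2349} + \frac{12154}{123} = - \frac{22185971}{96309}$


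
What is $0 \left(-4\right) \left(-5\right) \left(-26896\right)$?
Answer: $0$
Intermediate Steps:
$0 \left(-4\right) \left(-5\right) \left(-26896\right) = 0 \left(-5\right) \left(-26896\right) = 0 \left(-26896\right) = 0$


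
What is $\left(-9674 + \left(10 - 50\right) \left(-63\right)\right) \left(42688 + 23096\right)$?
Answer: $-470618736$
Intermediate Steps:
$\left(-9674 + \left(10 - 50\right) \left(-63\right)\right) \left(42688 + 23096\right) = \left(-9674 - -2520\right) 65784 = \left(-9674 + 2520\right) 65784 = \left(-7154\right) 65784 = -470618736$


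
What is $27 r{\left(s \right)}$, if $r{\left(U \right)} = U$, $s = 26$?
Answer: $702$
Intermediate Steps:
$27 r{\left(s \right)} = 27 \cdot 26 = 702$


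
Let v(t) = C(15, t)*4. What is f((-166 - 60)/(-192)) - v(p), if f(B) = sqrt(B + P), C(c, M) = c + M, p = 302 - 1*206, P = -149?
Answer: -444 + I*sqrt(85146)/24 ≈ -444.0 + 12.158*I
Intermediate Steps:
p = 96 (p = 302 - 206 = 96)
C(c, M) = M + c
f(B) = sqrt(-149 + B) (f(B) = sqrt(B - 149) = sqrt(-149 + B))
v(t) = 60 + 4*t (v(t) = (t + 15)*4 = (15 + t)*4 = 60 + 4*t)
f((-166 - 60)/(-192)) - v(p) = sqrt(-149 + (-166 - 60)/(-192)) - (60 + 4*96) = sqrt(-149 - 226*(-1/192)) - (60 + 384) = sqrt(-149 + 113/96) - 1*444 = sqrt(-14191/96) - 444 = I*sqrt(85146)/24 - 444 = -444 + I*sqrt(85146)/24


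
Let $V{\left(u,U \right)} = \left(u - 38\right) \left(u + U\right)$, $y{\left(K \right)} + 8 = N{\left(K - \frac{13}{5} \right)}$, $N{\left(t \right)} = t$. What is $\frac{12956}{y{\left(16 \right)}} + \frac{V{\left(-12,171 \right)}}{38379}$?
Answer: $\frac{828658990}{345411} \approx 2399.1$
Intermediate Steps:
$y{\left(K \right)} = - \frac{53}{5} + K$ ($y{\left(K \right)} = -8 + \left(K - \frac{13}{5}\right) = -8 + \left(- \frac{13}{5} + K\right) = - \frac{53}{5} + K$)
$V{\left(u,U \right)} = \left(-38 + u\right) \left(U + u\right)$
$\frac{12956}{y{\left(16 \right)}} + \frac{V{\left(-12,171 \right)}}{38379} = \frac{12956}{- \frac{53}{5} + 16} + \frac{\left(-12\right)^{2} - 6498 - -456 + 171 \left(-12\right)}{38379} = \frac{12956}{\frac{27}{5}} + \left(144 - 6498 + 456 - 2052\right) \frac{1}{38379} = 12956 \cdot \frac{5}{27} - \frac{2650}{12793} = \frac{64780}{27} - \frac{2650}{12793} = \frac{828658990}{345411}$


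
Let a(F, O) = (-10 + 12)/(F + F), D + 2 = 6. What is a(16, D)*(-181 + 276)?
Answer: 95/16 ≈ 5.9375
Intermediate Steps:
D = 4 (D = -2 + 6 = 4)
a(F, O) = 1/F (a(F, O) = 2/((2*F)) = 2*(1/(2*F)) = 1/F)
a(16, D)*(-181 + 276) = (-181 + 276)/16 = (1/16)*95 = 95/16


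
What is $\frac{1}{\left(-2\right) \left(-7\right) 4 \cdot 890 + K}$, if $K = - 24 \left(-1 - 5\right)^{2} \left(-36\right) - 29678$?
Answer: $\frac{1}{51266} \approx 1.9506 \cdot 10^{-5}$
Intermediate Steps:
$K = 1426$ ($K = - 24 \left(-6\right)^{2} \left(-36\right) - 29678 = \left(-24\right) 36 \left(-36\right) - 29678 = \left(-864\right) \left(-36\right) - 29678 = 31104 - 29678 = 1426$)
$\frac{1}{\left(-2\right) \left(-7\right) 4 \cdot 890 + K} = \frac{1}{\left(-2\right) \left(-7\right) 4 \cdot 890 + 1426} = \frac{1}{14 \cdot 4 \cdot 890 + 1426} = \frac{1}{56 \cdot 890 + 1426} = \frac{1}{49840 + 1426} = \frac{1}{51266}$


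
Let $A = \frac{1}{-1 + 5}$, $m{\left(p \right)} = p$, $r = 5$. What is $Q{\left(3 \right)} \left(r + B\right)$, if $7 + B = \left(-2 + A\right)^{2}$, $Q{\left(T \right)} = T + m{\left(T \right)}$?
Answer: $\frac{51}{8} \approx 6.375$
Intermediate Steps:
$A = \frac{1}{4} \approx 0.25$
$Q{\left(T \right)} = 2 T$ ($Q{\left(T \right)} = T + T = 2 T$)
$B = - \frac{63}{16}$ ($B = -7 + \left(-2 + \frac{1}{4}\right)^{2} = -7 + \left(- \frac{7}{4}\right)^{2} = -7 + \frac{49}{16} = - \frac{63}{16} \approx -3.9375$)
$Q{\left(3 \right)} \left(r + B\right) = 2 \cdot 3 \left(5 - \frac{63}{16}\right) = 6 \cdot \frac{17}{16} = \frac{51}{8}$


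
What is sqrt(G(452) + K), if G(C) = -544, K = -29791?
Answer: I*sqrt(30335) ≈ 174.17*I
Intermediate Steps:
sqrt(G(452) + K) = sqrt(-544 - 29791) = sqrt(-30335) = I*sqrt(30335)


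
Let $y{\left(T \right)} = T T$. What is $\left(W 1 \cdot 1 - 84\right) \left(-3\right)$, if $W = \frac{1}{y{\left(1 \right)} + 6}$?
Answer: $\frac{1761}{7} \approx 251.57$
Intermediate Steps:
$y{\left(T \right)} = T^{2}$
$W = \frac{1}{7}$ ($W = \frac{1}{1^{2} + 6} = \frac{1}{1 + 6} = \frac{1}{7} \approx 0.14286$)
$\left(W 1 \cdot 1 - 84\right) \left(-3\right) = \left(\frac{1}{7} \cdot 1 \cdot 1 - 84\right) \left(-3\right) = \left(\frac{1}{7} \cdot 1 - 84\right) \left(-3\right) = \left(\frac{1}{7} - 84\right) \left(-3\right) = \left(- \frac{587}{7}\right) \left(-3\right) = \frac{1761}{7}$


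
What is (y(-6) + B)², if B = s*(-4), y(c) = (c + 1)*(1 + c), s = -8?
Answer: 3249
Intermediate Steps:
y(c) = (1 + c)² (y(c) = (1 + c)*(1 + c) = (1 + c)²)
B = 32 (B = -8*(-4) = 32)
(y(-6) + B)² = ((1 - 6)² + 32)² = ((-5)² + 32)² = (25 + 32)² = 57² = 3249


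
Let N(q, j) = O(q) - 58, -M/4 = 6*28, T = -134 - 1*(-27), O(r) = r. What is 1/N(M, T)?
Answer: -1/730 ≈ -0.0013699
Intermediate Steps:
T = -107 (T = -134 + 27 = -107)
M = -672 (M = -24*28 = -4*168 = -672)
N(q, j) = -58 + q (N(q, j) = q - 58 = -58 + q)
1/N(M, T) = 1/(-58 - 672) = 1/(-730) = -1/730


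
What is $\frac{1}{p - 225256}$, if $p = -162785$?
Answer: $- \frac{1}{388041} \approx -2.577 \cdot 10^{-6}$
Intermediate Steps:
$\frac{1}{p - 225256} = \frac{1}{-162785 - 225256} = \frac{1}{-388041} = - \frac{1}{388041}$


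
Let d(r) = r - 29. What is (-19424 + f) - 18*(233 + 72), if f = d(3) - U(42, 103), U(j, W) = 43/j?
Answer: -1047523/42 ≈ -24941.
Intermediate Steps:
d(r) = -29 + r
f = -1135/42 (f = (-29 + 3) - 43/42 = -26 - 43/42 = -1135/42 ≈ -27.024)
(-19424 + f) - 18*(233 + 72) = (-19424 - 1135/42) - 18*(233 + 72) = -816943/42 - 18*305 = -816943/42 - 5490 = -1047523/42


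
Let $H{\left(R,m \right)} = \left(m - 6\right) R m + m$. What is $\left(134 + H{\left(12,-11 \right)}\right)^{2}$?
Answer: $5602689$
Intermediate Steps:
$H{\left(R,m \right)} = m + R m \left(-6 + m\right)$ ($H{\left(R,m \right)} = \left(-6 + m\right) R m + m = R \left(-6 + m\right) m + m = R m \left(-6 + m\right) + m = m + R m \left(-6 + m\right)$)
$\left(134 + H{\left(12,-11 \right)}\right)^{2} = \left(134 - 11 \left(1 - 72 + 12 \left(-11\right)\right)\right)^{2} = \left(134 - 11 \left(1 - 72 - 132\right)\right)^{2} = \left(134 - -2233\right)^{2} = \left(134 + 2233\right)^{2} = 2367^{2} = 5602689$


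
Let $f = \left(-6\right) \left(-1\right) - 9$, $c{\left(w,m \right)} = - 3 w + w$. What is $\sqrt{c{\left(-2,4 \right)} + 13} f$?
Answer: $- 3 \sqrt{17} \approx -12.369$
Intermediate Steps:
$c{\left(w,m \right)} = - 2 w$
$f = -3$ ($f = 6 - 9 = -3$)
$\sqrt{c{\left(-2,4 \right)} + 13} f = \sqrt{\left(-2\right) \left(-2\right) + 13} \left(-3\right) = \sqrt{4 + 13} \left(-3\right) = \sqrt{17} \left(-3\right) = - 3 \sqrt{17}$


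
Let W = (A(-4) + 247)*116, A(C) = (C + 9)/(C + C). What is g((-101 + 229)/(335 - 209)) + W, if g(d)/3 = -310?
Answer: 55299/2 ≈ 27650.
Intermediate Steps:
A(C) = (9 + C)/(2*C) (A(C) = (9 + C)/((2*C)) = (9 + C)*(1/(2*C)) = (9 + C)/(2*C))
g(d) = -930 (g(d) = 3*(-310) = -930)
W = 57159/2 (W = ((½)*(9 - 4)/(-4) + 247)*116 = ((½)*(-¼)*5 + 247)*116 = (-5/8 + 247)*116 = (1971/8)*116 = 57159/2 ≈ 28580.)
g((-101 + 229)/(335 - 209)) + W = -930 + 57159/2 = 55299/2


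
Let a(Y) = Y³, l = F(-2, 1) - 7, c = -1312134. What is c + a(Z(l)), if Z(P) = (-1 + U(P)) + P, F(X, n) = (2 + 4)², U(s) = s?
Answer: -1126941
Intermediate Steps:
F(X, n) = 36 (F(X, n) = 6² = 36)
l = 29 (l = 36 - 7 = 29)
Z(P) = -1 + 2*P (Z(P) = (-1 + P) + P = -1 + 2*P)
c + a(Z(l)) = -1312134 + (-1 + 2*29)³ = -1312134 + (-1 + 58)³ = -1312134 + 57³ = -1312134 + 185193 = -1126941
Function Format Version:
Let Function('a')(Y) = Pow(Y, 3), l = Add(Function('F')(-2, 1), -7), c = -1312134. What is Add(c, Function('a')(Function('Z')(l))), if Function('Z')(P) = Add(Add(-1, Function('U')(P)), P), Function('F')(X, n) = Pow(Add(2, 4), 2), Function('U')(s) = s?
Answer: -1126941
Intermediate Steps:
Function('F')(X, n) = 36 (Function('F')(X, n) = Pow(6, 2) = 36)
l = 29 (l = Add(36, -7) = 29)
Function('Z')(P) = Add(-1, Mul(2, P)) (Function('Z')(P) = Add(Add(-1, P), P) = Add(-1, Mul(2, P)))
Add(c, Function('a')(Function('Z')(l))) = Add(-1312134, Pow(Add(-1, Mul(2, 29)), 3)) = Add(-1312134, Pow(Add(-1, 58), 3)) = Add(-1312134, Pow(57, 3)) = Add(-1312134, 185193) = -1126941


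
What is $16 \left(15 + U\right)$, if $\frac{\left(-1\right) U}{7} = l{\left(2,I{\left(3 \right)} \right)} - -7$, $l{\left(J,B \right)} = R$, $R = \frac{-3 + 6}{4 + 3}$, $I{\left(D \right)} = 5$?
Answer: $-592$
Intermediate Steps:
$R = \frac{3}{7} \approx 0.42857$
$l{\left(J,B \right)} = \frac{3}{7}$
$U = -52$ ($U = - 7 \left(\frac{3}{7} - -7\right) = - 7 \left(\frac{3}{7} + 7\right) = \left(-7\right) \frac{52}{7} = -52$)
$16 \left(15 + U\right) = 16 \left(15 - 52\right) = 16 \left(-37\right) = -592$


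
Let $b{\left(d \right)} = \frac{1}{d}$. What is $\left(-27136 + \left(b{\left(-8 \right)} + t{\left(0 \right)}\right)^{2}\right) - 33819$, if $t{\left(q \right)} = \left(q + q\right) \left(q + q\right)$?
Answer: $- \frac{3901119}{64} \approx -60955.0$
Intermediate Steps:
$t{\left(q \right)} = 4 q^{2}$ ($t{\left(q \right)} = 2 q 2 q = 4 q^{2}$)
$\left(-27136 + \left(b{\left(-8 \right)} + t{\left(0 \right)}\right)^{2}\right) - 33819 = \left(-27136 + \left(\frac{1}{-8} + 4 \cdot 0^{2}\right)^{2}\right) - 33819 = \left(-27136 + \left(- \frac{1}{8} + 4 \cdot 0\right)^{2}\right) - 33819 = \left(-27136 + \left(- \frac{1}{8} + 0\right)^{2}\right) - 33819 = \left(-27136 + \left(- \frac{1}{8}\right)^{2}\right) - 33819 = \left(-27136 + \frac{1}{64}\right) - 33819 = - \frac{1736703}{64} - 33819 = - \frac{3901119}{64}$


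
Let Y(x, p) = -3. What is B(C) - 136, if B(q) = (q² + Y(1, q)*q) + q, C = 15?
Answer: 59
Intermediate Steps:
B(q) = q² - 2*q (B(q) = (q² - 3*q) + q = q² - 2*q)
B(C) - 136 = 15*(-2 + 15) - 136 = 15*13 - 136 = 195 - 136 = 59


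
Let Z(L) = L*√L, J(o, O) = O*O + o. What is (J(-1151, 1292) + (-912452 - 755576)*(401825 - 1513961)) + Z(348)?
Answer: 1855075655921 + 696*√87 ≈ 1.8551e+12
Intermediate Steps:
J(o, O) = o + O² (J(o, O) = O² + o = o + O²)
Z(L) = L^(3/2)
(J(-1151, 1292) + (-912452 - 755576)*(401825 - 1513961)) + Z(348) = ((-1151 + 1292²) + (-912452 - 755576)*(401825 - 1513961)) + 348^(3/2) = ((-1151 + 1669264) - 1668028*(-1112136)) + 696*√87 = (1668113 + 1855073987808) + 696*√87 = 1855075655921 + 696*√87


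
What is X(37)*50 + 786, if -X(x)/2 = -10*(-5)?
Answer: -4214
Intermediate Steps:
X(x) = -100 (X(x) = -(-20)*(-5) = -2*50 = -100)
X(37)*50 + 786 = -100*50 + 786 = -5000 + 786 = -4214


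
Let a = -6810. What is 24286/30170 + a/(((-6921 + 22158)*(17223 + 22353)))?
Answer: 1220393867561/1516091556420 ≈ 0.80496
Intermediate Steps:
24286/30170 + a/(((-6921 + 22158)*(17223 + 22353))) = 24286/30170 - 6810*1/((-6921 + 22158)*(17223 + 22353)) = 24286*(1/30170) - 6810/(15237*39576) = 12143/15085 - 6810/603019512 = 12143/15085 - 6810*1/603019512 = 12143/15085 - 1135/100503252 = 1220393867561/1516091556420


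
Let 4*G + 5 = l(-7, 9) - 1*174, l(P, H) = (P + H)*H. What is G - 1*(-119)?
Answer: 315/4 ≈ 78.750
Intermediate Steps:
l(P, H) = H*(H + P) (l(P, H) = (H + P)*H = H*(H + P))
G = -161/4 (G = -5/4 + (9*(9 - 7) - 1*174)/4 = -5/4 + (9*2 - 174)/4 = -5/4 + (18 - 174)/4 = -5/4 + (¼)*(-156) = -5/4 - 39 = -161/4 ≈ -40.250)
G - 1*(-119) = -161/4 - 1*(-119) = -161/4 + 119 = 315/4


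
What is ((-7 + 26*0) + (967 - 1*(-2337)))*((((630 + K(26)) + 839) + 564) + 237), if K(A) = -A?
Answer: 7398468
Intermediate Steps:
((-7 + 26*0) + (967 - 1*(-2337)))*((((630 + K(26)) + 839) + 564) + 237) = ((-7 + 26*0) + (967 - 1*(-2337)))*((((630 - 1*26) + 839) + 564) + 237) = ((-7 + 0) + (967 + 2337))*((((630 - 26) + 839) + 564) + 237) = (-7 + 3304)*(((604 + 839) + 564) + 237) = 3297*((1443 + 564) + 237) = 3297*(2007 + 237) = 3297*2244 = 7398468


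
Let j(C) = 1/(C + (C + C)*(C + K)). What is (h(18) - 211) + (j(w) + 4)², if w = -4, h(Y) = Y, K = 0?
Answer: -138543/784 ≈ -176.71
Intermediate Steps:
j(C) = 1/(C + 2*C²) (j(C) = 1/(C + (C + C)*(C + 0)) = 1/(C + (2*C)*C) = 1/(C + 2*C²))
(h(18) - 211) + (j(w) + 4)² = (18 - 211) + (1/((-4)*(1 + 2*(-4))) + 4)² = -193 + (-1/(4*(1 - 8)) + 4)² = -193 + (-¼/(-7) + 4)² = -193 + (-¼*(-⅐) + 4)² = -193 + (1/28 + 4)² = -193 + (113/28)² = -193 + 12769/784 = -138543/784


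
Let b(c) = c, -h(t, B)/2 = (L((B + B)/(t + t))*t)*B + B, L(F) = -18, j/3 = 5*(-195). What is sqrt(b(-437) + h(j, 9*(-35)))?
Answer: sqrt(33169693) ≈ 5759.3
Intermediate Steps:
j = -2925 (j = 3*(5*(-195)) = 3*(-975) = -2925)
h(t, B) = -2*B + 36*B*t (h(t, B) = -2*((-18*t)*B + B) = -2*(-18*B*t + B) = -2*(B - 18*B*t) = -2*B + 36*B*t)
sqrt(b(-437) + h(j, 9*(-35))) = sqrt(-437 + 2*(9*(-35))*(-1 + 18*(-2925))) = sqrt(-437 + 2*(-315)*(-1 - 52650)) = sqrt(-437 + 2*(-315)*(-52651)) = sqrt(-437 + 33170130) = sqrt(33169693)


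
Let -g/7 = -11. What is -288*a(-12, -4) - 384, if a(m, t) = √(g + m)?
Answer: -384 - 288*√65 ≈ -2705.9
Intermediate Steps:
g = 77 (g = -7*(-11) = 77)
a(m, t) = √(77 + m)
-288*a(-12, -4) - 384 = -288*√(77 - 12) - 384 = -288*√65 - 384 = -384 - 288*√65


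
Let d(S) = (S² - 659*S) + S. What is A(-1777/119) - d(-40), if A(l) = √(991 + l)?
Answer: -27920 + 2*√3455522/119 ≈ -27889.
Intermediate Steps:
d(S) = S² - 658*S
A(-1777/119) - d(-40) = √(991 - 1777/119) - (-40)*(-658 - 40) = √(991 - 1777*1/119) - (-40)*(-698) = √(991 - 1777/119) - 1*27920 = √(116152/119) - 27920 = 2*√3455522/119 - 27920 = -27920 + 2*√3455522/119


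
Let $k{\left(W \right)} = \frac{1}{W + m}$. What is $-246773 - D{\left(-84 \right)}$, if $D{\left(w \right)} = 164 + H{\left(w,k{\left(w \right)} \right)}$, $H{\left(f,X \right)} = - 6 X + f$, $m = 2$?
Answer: $- \frac{10120976}{41} \approx -2.4685 \cdot 10^{5}$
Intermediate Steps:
$k{\left(W \right)} = \frac{1}{2 + W}$ ($k{\left(W \right)} = \frac{1}{W + 2} = \frac{1}{2 + W}$)
$H{\left(f,X \right)} = f - 6 X$
$D{\left(w \right)} = 164 + w - \frac{6}{2 + w}$ ($D{\left(w \right)} = 164 + \left(w - \frac{6}{2 + w}\right) = 164 + w - \frac{6}{2 + w}$)
$-246773 - D{\left(-84 \right)} = -246773 - \frac{-6 + \left(2 - 84\right) \left(164 - 84\right)}{2 - 84} = -246773 - \frac{-6 - 6560}{-82} = -246773 - - \frac{-6 - 6560}{82} = -246773 - \left(- \frac{1}{82}\right) \left(-6566\right) = -246773 - \frac{3283}{41} = - \frac{10120976}{41}$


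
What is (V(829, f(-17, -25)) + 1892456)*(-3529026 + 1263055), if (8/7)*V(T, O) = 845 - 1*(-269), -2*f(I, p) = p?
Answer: -17161836680033/4 ≈ -4.2905e+12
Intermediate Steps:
f(I, p) = -p/2
V(T, O) = 3899/4 (V(T, O) = 7*(845 - 1*(-269))/8 = 7*(845 + 269)/8 = (7/8)*1114 = 3899/4)
(V(829, f(-17, -25)) + 1892456)*(-3529026 + 1263055) = (3899/4 + 1892456)*(-3529026 + 1263055) = (7573723/4)*(-2265971) = -17161836680033/4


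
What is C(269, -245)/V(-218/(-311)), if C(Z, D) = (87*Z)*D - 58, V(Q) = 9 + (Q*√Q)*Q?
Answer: -150136561310154893487/235168232161063 + 26355774032393572*√67798/235168232161063 ≈ -6.0924e+5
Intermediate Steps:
V(Q) = 9 + Q^(5/2) (V(Q) = 9 + Q^(3/2)*Q = 9 + Q^(5/2))
C(Z, D) = -58 + 87*D*Z (C(Z, D) = 87*D*Z - 58 = -58 + 87*D*Z)
C(269, -245)/V(-218/(-311)) = (-58 + 87*(-245)*269)/(9 + (-218/(-311))^(5/2)) = (-58 - 5733735)/(9 + (-218*(-1/311))^(5/2)) = -5733793/(9 + (218/311)^(5/2)) = -5733793/(9 + 47524*√67798/30080231)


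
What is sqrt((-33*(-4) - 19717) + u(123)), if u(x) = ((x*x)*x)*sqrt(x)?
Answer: sqrt(-19585 + 1860867*sqrt(123)) ≈ 4540.8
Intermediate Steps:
u(x) = x**(7/2) (u(x) = (x**2*x)*sqrt(x) = x**3*sqrt(x) = x**(7/2))
sqrt((-33*(-4) - 19717) + u(123)) = sqrt((-33*(-4) - 19717) + 123**(7/2)) = sqrt((132 - 19717) + 1860867*sqrt(123)) = sqrt(-19585 + 1860867*sqrt(123))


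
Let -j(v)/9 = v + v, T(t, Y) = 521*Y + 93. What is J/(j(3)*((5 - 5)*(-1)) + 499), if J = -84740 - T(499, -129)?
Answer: -17624/499 ≈ -35.319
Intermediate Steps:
T(t, Y) = 93 + 521*Y
j(v) = -18*v (j(v) = -9*(v + v) = -18*v)
J = -17624 (J = -84740 - (93 + 521*(-129)) = -84740 - (93 - 67209) = -84740 - 1*(-67116) = -84740 + 67116 = -17624)
J/(j(3)*((5 - 5)*(-1)) + 499) = -17624/((-18*3)*((5 - 5)*(-1)) + 499) = -17624/(-0*(-1) + 499) = -17624/(-54*0 + 499) = -17624/(0 + 499) = -17624/499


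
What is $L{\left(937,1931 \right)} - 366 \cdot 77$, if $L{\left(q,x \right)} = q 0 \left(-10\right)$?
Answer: $-28182$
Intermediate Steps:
$L{\left(q,x \right)} = 0$ ($L{\left(q,x \right)} = 0 \left(-10\right) = 0$)
$L{\left(937,1931 \right)} - 366 \cdot 77 = 0 - 366 \cdot 77 = 0 - 28182 = -28182$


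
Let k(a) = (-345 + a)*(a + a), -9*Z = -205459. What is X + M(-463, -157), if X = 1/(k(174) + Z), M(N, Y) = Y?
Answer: -51827750/330113 ≈ -157.00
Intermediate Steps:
Z = 205459/9 (Z = -⅑*(-205459) = 205459/9 ≈ 22829.)
k(a) = 2*a*(-345 + a) (k(a) = (-345 + a)*(2*a) = 2*a*(-345 + a))
X = -9/330113 (X = 1/(2*174*(-345 + 174) + 205459/9) = 1/(2*174*(-171) + 205459/9) = 1/(-59508 + 205459/9) = 1/(-330113/9) = -9/330113 ≈ -2.7263e-5)
X + M(-463, -157) = -9/330113 - 157 = -51827750/330113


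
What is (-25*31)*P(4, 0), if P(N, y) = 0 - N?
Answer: 3100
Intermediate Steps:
P(N, y) = -N
(-25*31)*P(4, 0) = (-25*31)*(-1*4) = -775*(-4) = 3100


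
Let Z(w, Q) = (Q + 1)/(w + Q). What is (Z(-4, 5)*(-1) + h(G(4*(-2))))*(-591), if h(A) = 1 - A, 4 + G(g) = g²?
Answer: 38415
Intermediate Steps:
G(g) = -4 + g²
Z(w, Q) = (1 + Q)/(Q + w)
(Z(-4, 5)*(-1) + h(G(4*(-2))))*(-591) = (((1 + 5)/(5 - 4))*(-1) + (1 - (-4 + (4*(-2))²)))*(-591) = ((6/1)*(-1) + (1 - (-4 + (-8)²)))*(-591) = ((1*6)*(-1) + (1 - (-4 + 64)))*(-591) = (6*(-1) + (1 - 1*60))*(-591) = (-6 + (1 - 60))*(-591) = (-6 - 59)*(-591) = -65*(-591) = 38415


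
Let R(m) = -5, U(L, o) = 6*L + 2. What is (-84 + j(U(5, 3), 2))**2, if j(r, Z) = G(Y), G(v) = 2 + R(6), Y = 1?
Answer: 7569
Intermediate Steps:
U(L, o) = 2 + 6*L
G(v) = -3 (G(v) = 2 - 5 = -3)
j(r, Z) = -3
(-84 + j(U(5, 3), 2))**2 = (-84 - 3)**2 = (-87)**2 = 7569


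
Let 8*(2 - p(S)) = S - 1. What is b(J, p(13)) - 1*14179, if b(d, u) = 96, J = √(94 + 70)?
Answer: -14083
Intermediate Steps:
p(S) = 17/8 - S/8 (p(S) = 2 - (S - 1)/8 = 2 - (-1 + S)/8 = 2 + (⅛ - S/8) = 17/8 - S/8)
J = 2*√41 (J = √164 = 2*√41 ≈ 12.806)
b(J, p(13)) - 1*14179 = 96 - 1*14179 = 96 - 14179 = -14083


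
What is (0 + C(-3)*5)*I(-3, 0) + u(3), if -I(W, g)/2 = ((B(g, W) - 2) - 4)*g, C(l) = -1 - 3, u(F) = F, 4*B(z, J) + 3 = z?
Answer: 3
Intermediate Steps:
B(z, J) = -¾ + z/4
C(l) = -4
I(W, g) = -2*g*(-27/4 + g/4) (I(W, g) = -2*(((-¾ + g/4) - 2) - 4)*g = -2*((-11/4 + g/4) - 4)*g = -2*(-27/4 + g/4)*g = -2*g*(-27/4 + g/4))
(0 + C(-3)*5)*I(-3, 0) + u(3) = (0 - 4*5)*((½)*0*(27 - 1*0)) + 3 = (0 - 20)*((½)*0*(27 + 0)) + 3 = -10*0*27 + 3 = -20*0 + 3 = 0 + 3 = 3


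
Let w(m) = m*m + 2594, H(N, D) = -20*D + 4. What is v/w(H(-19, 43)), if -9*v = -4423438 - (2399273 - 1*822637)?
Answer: 3000037/3308985 ≈ 0.90663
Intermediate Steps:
v = 6000074/9 (v = -(-4423438 - (2399273 - 1*822637))/9 = -(-4423438 - (2399273 - 822637))/9 = -(-4423438 - 1*1576636)/9 = -(-4423438 - 1576636)/9 = -⅑*(-6000074) = 6000074/9 ≈ 6.6668e+5)
H(N, D) = 4 - 20*D
w(m) = 2594 + m² (w(m) = m² + 2594 = 2594 + m²)
v/w(H(-19, 43)) = 6000074/(9*(2594 + (4 - 20*43)²)) = 6000074/(9*(2594 + (4 - 860)²)) = 6000074/(9*(2594 + (-856)²)) = 6000074/(9*(2594 + 732736)) = (6000074/9)/735330 = (6000074/9)*(1/735330) = 3000037/3308985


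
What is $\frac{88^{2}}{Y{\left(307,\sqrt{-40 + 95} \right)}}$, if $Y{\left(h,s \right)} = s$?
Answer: $\frac{704 \sqrt{55}}{5} \approx 1044.2$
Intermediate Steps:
$\frac{88^{2}}{Y{\left(307,\sqrt{-40 + 95} \right)}} = \frac{88^{2}}{\sqrt{-40 + 95}} = \frac{7744}{\sqrt{55}} = 7744 \frac{\sqrt{55}}{55} = \frac{704 \sqrt{55}}{5}$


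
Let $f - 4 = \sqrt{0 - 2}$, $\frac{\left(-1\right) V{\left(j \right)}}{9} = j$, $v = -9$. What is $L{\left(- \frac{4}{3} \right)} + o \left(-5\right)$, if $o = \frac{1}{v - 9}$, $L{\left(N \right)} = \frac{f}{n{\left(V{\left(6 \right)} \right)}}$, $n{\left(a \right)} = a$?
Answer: $\frac{11}{54} - \frac{i \sqrt{2}}{54} \approx 0.2037 - 0.026189 i$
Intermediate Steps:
$V{\left(j \right)} = - 9 j$
$f = 4 + i \sqrt{2}$ ($f = 4 + \sqrt{0 - 2} = 4 + \sqrt{-2} = 4 + i \sqrt{2} \approx 4.0 + 1.4142 i$)
$L{\left(N \right)} = - \frac{2}{27} - \frac{i \sqrt{2}}{54}$ ($L{\left(N \right)} = \frac{4 + i \sqrt{2}}{\left(-9\right) 6} = \frac{4 + i \sqrt{2}}{-54} = \left(4 + i \sqrt{2}\right) \left(- \frac{1}{54}\right) = - \frac{2}{27} - \frac{i \sqrt{2}}{54}$)
$o = - \frac{1}{18}$ ($o = \frac{1}{-9 - 9} = \frac{1}{-18} = - \frac{1}{18} \approx -0.055556$)
$L{\left(- \frac{4}{3} \right)} + o \left(-5\right) = \left(- \frac{2}{27} - \frac{i \sqrt{2}}{54}\right) - - \frac{5}{18} = \left(- \frac{2}{27} - \frac{i \sqrt{2}}{54}\right) + \frac{5}{18} = \frac{11}{54} - \frac{i \sqrt{2}}{54}$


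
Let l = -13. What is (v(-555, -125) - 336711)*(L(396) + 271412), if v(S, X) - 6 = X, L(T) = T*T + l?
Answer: -144235658450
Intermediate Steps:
L(T) = -13 + T² (L(T) = T*T - 13 = T² - 13 = -13 + T²)
v(S, X) = 6 + X
(v(-555, -125) - 336711)*(L(396) + 271412) = ((6 - 125) - 336711)*((-13 + 396²) + 271412) = (-119 - 336711)*((-13 + 156816) + 271412) = -336830*(156803 + 271412) = -336830*428215 = -144235658450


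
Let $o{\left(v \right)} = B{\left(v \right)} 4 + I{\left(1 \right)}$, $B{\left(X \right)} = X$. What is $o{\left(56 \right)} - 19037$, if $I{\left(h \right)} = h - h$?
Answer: $-18813$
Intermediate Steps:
$I{\left(h \right)} = 0$
$o{\left(v \right)} = 4 v$ ($o{\left(v \right)} = v 4 + 0 = 4 v + 0 = 4 v$)
$o{\left(56 \right)} - 19037 = 4 \cdot 56 - 19037 = 224 - 19037 = -18813$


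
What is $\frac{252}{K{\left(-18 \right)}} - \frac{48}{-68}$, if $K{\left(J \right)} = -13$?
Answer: $- \frac{4128}{221} \approx -18.679$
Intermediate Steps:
$\frac{252}{K{\left(-18 \right)}} - \frac{48}{-68} = \frac{252}{-13} - \frac{48}{-68} = 252 \left(- \frac{1}{13}\right) - - \frac{12}{17} = - \frac{252}{13} + \frac{12}{17} = - \frac{4128}{221}$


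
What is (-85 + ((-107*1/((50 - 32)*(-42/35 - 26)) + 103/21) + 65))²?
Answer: 64987775329/293642496 ≈ 221.32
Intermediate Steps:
(-85 + ((-107*1/((50 - 32)*(-42/35 - 26)) + 103/21) + 65))² = (-85 + ((-107*1/(18*(-42*1/35 - 26)) + 103*(1/21)) + 65))² = (-85 + ((-107*1/(18*(-6/5 - 26)) + 103/21) + 65))² = (-85 + ((-107/((-136/5*18)) + 103/21) + 65))² = (-85 + ((-107/(-2448/5) + 103/21) + 65))² = (-85 + ((-107*(-5/2448) + 103/21) + 65))² = (-85 + ((535/2448 + 103/21) + 65))² = (-85 + (87793/17136 + 65))² = (-85 + 1201633/17136)² = (-254927/17136)² = 64987775329/293642496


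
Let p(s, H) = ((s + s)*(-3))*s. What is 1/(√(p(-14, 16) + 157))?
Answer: -I*√1019/1019 ≈ -0.031327*I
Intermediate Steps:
p(s, H) = -6*s² (p(s, H) = ((2*s)*(-3))*s = (-6*s)*s = -6*s²)
1/(√(p(-14, 16) + 157)) = 1/(√(-6*(-14)² + 157)) = 1/(√(-6*196 + 157)) = 1/(√(-1176 + 157)) = 1/(√(-1019)) = 1/(I*√1019) = -I*√1019/1019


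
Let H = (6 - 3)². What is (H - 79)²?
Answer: 4900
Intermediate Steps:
H = 9 (H = 3² = 9)
(H - 79)² = (9 - 79)² = (-70)² = 4900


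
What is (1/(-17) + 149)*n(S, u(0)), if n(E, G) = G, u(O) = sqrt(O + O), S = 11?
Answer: 0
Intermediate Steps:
u(O) = sqrt(2)*sqrt(O) (u(O) = sqrt(2*O) = sqrt(2)*sqrt(O))
(1/(-17) + 149)*n(S, u(0)) = (1/(-17) + 149)*(sqrt(2)*sqrt(0)) = (-1/17 + 149)*(sqrt(2)*0) = (2532/17)*0 = 0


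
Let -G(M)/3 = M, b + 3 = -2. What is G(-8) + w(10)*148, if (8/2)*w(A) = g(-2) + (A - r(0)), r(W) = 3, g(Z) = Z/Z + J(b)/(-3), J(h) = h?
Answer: 1145/3 ≈ 381.67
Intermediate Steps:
b = -5 (b = -3 - 2 = -5)
G(M) = -3*M
g(Z) = 8/3 (g(Z) = Z/Z - 5/(-3) = 1 - 5*(-⅓) = 1 + 5/3 = 8/3)
w(A) = -1/12 + A/4 (w(A) = (8/3 + (A - 1*3))/4 = (8/3 + (A - 3))/4 = (8/3 + (-3 + A))/4 = (-⅓ + A)/4 = -1/12 + A/4)
G(-8) + w(10)*148 = -3*(-8) + (-1/12 + (¼)*10)*148 = 24 + (-1/12 + 5/2)*148 = 24 + (29/12)*148 = 24 + 1073/3 = 1145/3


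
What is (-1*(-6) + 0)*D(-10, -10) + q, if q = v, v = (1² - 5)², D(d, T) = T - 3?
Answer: -62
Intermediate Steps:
D(d, T) = -3 + T
v = 16 (v = (1 - 5)² = (-4)² = 16)
q = 16
(-1*(-6) + 0)*D(-10, -10) + q = (-1*(-6) + 0)*(-3 - 10) + 16 = (6 + 0)*(-13) + 16 = 6*(-13) + 16 = -78 + 16 = -62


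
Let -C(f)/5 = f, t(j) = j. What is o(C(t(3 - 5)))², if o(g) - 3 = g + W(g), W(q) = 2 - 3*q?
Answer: 225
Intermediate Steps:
C(f) = -5*f
o(g) = 5 - 2*g (o(g) = 3 + (g + (2 - 3*g)) = 3 + (2 - 2*g) = 5 - 2*g)
o(C(t(3 - 5)))² = (5 - (-10)*(3 - 5))² = (5 - (-10)*(-2))² = (5 - 2*10)² = (5 - 20)² = (-15)² = 225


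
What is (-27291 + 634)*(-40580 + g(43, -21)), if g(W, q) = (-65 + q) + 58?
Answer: 1082487456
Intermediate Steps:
g(W, q) = -7 + q
(-27291 + 634)*(-40580 + g(43, -21)) = (-27291 + 634)*(-40580 + (-7 - 21)) = -26657*(-40580 - 28) = -26657*(-40608) = 1082487456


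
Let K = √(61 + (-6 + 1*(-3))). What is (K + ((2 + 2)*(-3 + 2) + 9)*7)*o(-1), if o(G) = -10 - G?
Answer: -315 - 18*√13 ≈ -379.90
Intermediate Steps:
K = 2*√13 (K = √(61 + (-6 - 3)) = √(61 - 9) = √52 = 2*√13 ≈ 7.2111)
(K + ((2 + 2)*(-3 + 2) + 9)*7)*o(-1) = (2*√13 + ((2 + 2)*(-3 + 2) + 9)*7)*(-10 - 1*(-1)) = (2*√13 + (4*(-1) + 9)*7)*(-10 + 1) = (2*√13 + (-4 + 9)*7)*(-9) = (2*√13 + 5*7)*(-9) = (2*√13 + 35)*(-9) = (35 + 2*√13)*(-9) = -315 - 18*√13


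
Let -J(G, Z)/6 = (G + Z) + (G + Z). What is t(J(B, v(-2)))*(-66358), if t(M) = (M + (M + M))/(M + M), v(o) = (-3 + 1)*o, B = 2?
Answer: -99537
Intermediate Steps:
v(o) = -2*o
J(G, Z) = -12*G - 12*Z (J(G, Z) = -6*((G + Z) + (G + Z)) = -6*(2*G + 2*Z) = -12*G - 12*Z)
t(M) = 3/2 (t(M) = (M + 2*M)/((2*M)) = (3*M)*(1/(2*M)) = 3/2)
t(J(B, v(-2)))*(-66358) = (3/2)*(-66358) = -99537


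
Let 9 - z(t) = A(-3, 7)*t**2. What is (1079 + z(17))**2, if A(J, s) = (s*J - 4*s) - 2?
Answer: 250493929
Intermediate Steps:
A(J, s) = -2 - 4*s + J*s (A(J, s) = (J*s - 4*s) - 2 = (-4*s + J*s) - 2 = -2 - 4*s + J*s)
z(t) = 9 + 51*t**2 (z(t) = 9 - (-2 - 4*7 - 3*7)*t**2 = 9 - (-2 - 28 - 21)*t**2 = 9 - (-51)*t**2 = 9 + 51*t**2)
(1079 + z(17))**2 = (1079 + (9 + 51*17**2))**2 = (1079 + (9 + 51*289))**2 = (1079 + (9 + 14739))**2 = (1079 + 14748)**2 = 15827**2 = 250493929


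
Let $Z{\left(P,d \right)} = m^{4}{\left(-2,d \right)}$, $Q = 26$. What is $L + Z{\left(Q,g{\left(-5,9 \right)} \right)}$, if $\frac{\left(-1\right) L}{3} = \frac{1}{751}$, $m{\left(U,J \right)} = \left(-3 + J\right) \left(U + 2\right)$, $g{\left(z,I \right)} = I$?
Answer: $- \frac{3}{751} \approx -0.0039947$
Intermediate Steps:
$m{\left(U,J \right)} = \left(-3 + J\right) \left(2 + U\right)$
$L = - \frac{3}{751} \approx -0.0039947$
$Z{\left(P,d \right)} = 0$ ($Z{\left(P,d \right)} = \left(-6 - -6 + 2 d + d \left(-2\right)\right)^{4} = \left(-6 + 6 + 2 d - 2 d\right)^{4} = 0^{4} = 0$)
$L + Z{\left(Q,g{\left(-5,9 \right)} \right)} = - \frac{3}{751} + 0 = - \frac{3}{751}$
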